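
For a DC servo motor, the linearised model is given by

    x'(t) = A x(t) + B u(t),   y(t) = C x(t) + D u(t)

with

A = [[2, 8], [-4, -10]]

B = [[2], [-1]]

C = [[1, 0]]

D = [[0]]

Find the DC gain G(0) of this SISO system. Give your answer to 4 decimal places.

1.0000

G(0) = C(-A)^{-1}B + D = -C A^{-1} B + D.
det A = 12, so A^{-1} = (1/12)·adj(A) = [[-5/6, -2/3], [1/3, 1/6]]
A^{-1} B = [-1, 1/2]^T
C A^{-1} B = -1
G(0) = D - C A^{-1} B = 0 - (-1) = 1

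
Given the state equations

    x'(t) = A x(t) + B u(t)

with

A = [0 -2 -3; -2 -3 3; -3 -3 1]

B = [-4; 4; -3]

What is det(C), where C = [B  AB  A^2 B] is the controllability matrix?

AB = [[1], [-13], [-3]]
A^2B = [[35], [28], [33]]
Controllability matrix C = [B  AB  A^2B] = [[-4, 1, 35], [4, -13, 28], [-3, -3, 33]]
Expanding along the first row, det(C) = (-4)·((-13)·33 - 28·(-3)) - 1·(4·33 - 28·(-3)) + 35·(4·(-3) - (-13)·(-3)) = (-4)·(-345) - 1·216 + 35·(-51) = -621
Since det(C) ≠ 0, rank(C) = 3 and the system is completely controllable.

-621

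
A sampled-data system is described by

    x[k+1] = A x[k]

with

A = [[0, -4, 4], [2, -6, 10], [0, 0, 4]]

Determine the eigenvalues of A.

det(zI - A) = z^3 - (tr A)z^2 + (M11 + M22 + M33)z - det A, where Mii is the 2×2 principal minor of A obtained by deleting row i and column i.
tr A = 0 + (-6) + 4 = -2; M11 = (-6)·4 - 10·0 = -24 - 0 = -24; M22 = 0·4 - 4·0 = 0 - 0 = 0; M33 = 0·(-6) - (-4)·2 = 0 - (-8) = 8; sum of minors = -16.
det A = 0·((-6)·4 - 10·0) - (-4)·(2·4 - 10·0) + 4·(2·0 - (-6)·0) = 0·(-24) - (-4)·8 + 4·0 = 32.
So p(z) = det(zI - A) = z^3 + 2z^2 - 16z - 32.
Rational-root test: any integer root divides -32. Testing small divisors, z = -2 works: p(-2) = -8 + 8 + 32 + (-32) = 0, so (z + 2) is a factor.
Dividing, p(z) = (z + 2)(z^2 - 16).
Factor z^2 - 16: two numbers with sum 0 and product -16 are 4 and -4, so z^2 - 16 = (z - 4)(z + 4).
Hence p(z) = (z - 4) (z + 2) (z + 4), with roots -4, -2, 4.

-4, -2, 4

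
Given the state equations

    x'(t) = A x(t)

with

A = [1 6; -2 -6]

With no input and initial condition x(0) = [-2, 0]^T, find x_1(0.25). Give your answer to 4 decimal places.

det(sI - A) = s^2 - (tr A)s + det A, with tr A = 1 + (-6) = -5 and det A = 1·(-6) - 6·(-2) = -6 - (-12) = 6.
So p(s) = det(sI - A) = s^2 + 5s + 6.
Factor s^2 + 5s + 6: two numbers with sum -5 and product 6 are -2 and -3, so s^2 + 5s + 6 = (s + 2)(s + 3).
Hence p(s) = (s + 2) (s + 3), with roots -3, -2.
The eigenvalues -3, -2 are distinct and real, so A is diagonalisable and x(t) = e^{At} x(0) = V diag(e^{λ_i t}) V^{-1} x(0), where the columns of V are the eigenvectors.
λ = -3: A - (-3)I = [[4, 6], [-2, -3]]. Row 1 gives 4·v1 + 6·v2 = 0, so take v_1 = [-3, 2]^T.
λ = -2: A - (-2)I = [[3, 6], [-2, -4]]. Row 1 gives 3·v1 + 6·v2 = 0, so take v_2 = [-2, 1]^T.
V = [v_1 v_2] = [[-3, -2], [2, 1]] has det V = 1, so V^{-1} = adj(V)/det V = [[1, 2], [-2, -3]].
Modal coordinates z(0) = V^{-1} x(0): 1·(-2) + 2·0 = -2; (-2)·(-2) + (-3)·0 = 4; so z(0) = [-2, 4]^T.
x_1(t) = Σ_i (v_i)_1 · z_i(0) · e^{λ_i t} (row 1 of V times the modal terms).
x_1(0.25) = (-3)·(-2)·e^{-3·0.25} + (-2)·4·e^{-2·0.25} = 6·0.472367 + (-8)·0.606531 = -2.0180.

-2.0180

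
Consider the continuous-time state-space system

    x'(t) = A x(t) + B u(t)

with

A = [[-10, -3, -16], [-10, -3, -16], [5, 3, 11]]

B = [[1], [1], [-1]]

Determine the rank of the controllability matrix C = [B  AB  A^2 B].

1

AB = [[3], [3], [-3]]
A^2B = [[9], [9], [-9]]
Controllability matrix C = [B  AB  A^2B] = [[1, 3, 9], [1, 3, 9], [-1, -3, -9]]
Every column of C is a scalar multiple of column 1 = [1, 1, -1] (multipliers 1, 3, 9), so the columns span a one-dimensional space.
C ≠ 0, hence rank(C) = 1.
rank(C) = 1 < n = 3, so the pair (A, B) is not completely controllable.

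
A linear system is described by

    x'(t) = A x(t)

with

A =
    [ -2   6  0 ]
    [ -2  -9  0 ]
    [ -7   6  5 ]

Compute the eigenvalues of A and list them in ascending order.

det(sI - A) = s^3 - (tr A)s^2 + (M11 + M22 + M33)s - det A, where Mii is the 2×2 principal minor of A obtained by deleting row i and column i.
tr A = (-2) + (-9) + 5 = -6; M11 = (-9)·5 - 0·6 = -45 - 0 = -45; M22 = (-2)·5 - 0·(-7) = -10 - 0 = -10; M33 = (-2)·(-9) - 6·(-2) = 18 - (-12) = 30; sum of minors = -25.
det A = (-2)·((-9)·5 - 0·6) - 6·((-2)·5 - 0·(-7)) + 0·((-2)·6 - (-9)·(-7)) = (-2)·(-45) - 6·(-10) + 0·(-75) = 150.
So p(s) = det(sI - A) = s^3 + 6s^2 - 25s - 150.
Rational-root test: any integer root divides -150. Testing small divisors, s = -5 works: p(-5) = -125 + 150 + 125 + (-150) = 0, so (s + 5) is a factor.
Dividing, p(s) = (s + 5)(s^2 + s - 30).
Factor s^2 + s - 30: two numbers with sum -1 and product -30 are 5 and -6, so s^2 + s - 30 = (s - 5)(s + 6).
Hence p(s) = (s - 5) (s + 5) (s + 6), with roots -6, -5, 5.
At least one eigenvalue has non-negative real part, so the system is not asymptotically stable.

-6, -5, 5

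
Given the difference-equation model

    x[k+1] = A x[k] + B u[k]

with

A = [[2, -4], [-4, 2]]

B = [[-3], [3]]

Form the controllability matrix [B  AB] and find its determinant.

AB = [[-18], [18]]
Controllability matrix C = [B  AB] = [[-3, -18], [3, 18]]
det(C) = (-3)·18 - (-18)·3 = -54 - (-54) = 0
Since det(C) = 0, rank(C) < 2 and the system is not completely controllable.

0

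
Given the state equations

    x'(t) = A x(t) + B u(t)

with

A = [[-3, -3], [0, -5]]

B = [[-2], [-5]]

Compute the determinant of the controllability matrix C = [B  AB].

55

AB = [[21], [25]]
Controllability matrix C = [B  AB] = [[-2, 21], [-5, 25]]
det(C) = (-2)·25 - 21·(-5) = -50 - (-105) = 55
Since det(C) ≠ 0, rank(C) = 2 and the system is completely controllable.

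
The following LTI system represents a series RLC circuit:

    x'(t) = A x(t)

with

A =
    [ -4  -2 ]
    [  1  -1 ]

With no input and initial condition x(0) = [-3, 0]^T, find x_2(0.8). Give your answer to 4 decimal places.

det(sI - A) = s^2 - (tr A)s + det A, with tr A = (-4) + (-1) = -5 and det A = (-4)·(-1) - (-2)·1 = 4 - (-2) = 6.
So p(s) = det(sI - A) = s^2 + 5s + 6.
Factor s^2 + 5s + 6: two numbers with sum -5 and product 6 are -2 and -3, so s^2 + 5s + 6 = (s + 2)(s + 3).
Hence p(s) = (s + 2) (s + 3), with roots -3, -2.
The eigenvalues -3, -2 are distinct and real, so A is diagonalisable and x(t) = e^{At} x(0) = V diag(e^{λ_i t}) V^{-1} x(0), where the columns of V are the eigenvectors.
λ = -3: A - (-3)I = [[-1, -2], [1, 2]]. Row 1 gives (-1)·v1 + (-2)·v2 = 0, so take v_1 = [-2, 1]^T.
λ = -2: A - (-2)I = [[-2, -2], [1, 1]]. Row 1 gives (-2)·v1 + (-2)·v2 = 0, so take v_2 = [-1, 1]^T.
V = [v_1 v_2] = [[-2, -1], [1, 1]] has det V = -1, so V^{-1} = adj(V)/det V = [[-1, -1], [1, 2]].
Modal coordinates z(0) = V^{-1} x(0): (-1)·(-3) + (-1)·0 = 3; 1·(-3) + 2·0 = -3; so z(0) = [3, -3]^T.
x_2(t) = Σ_i (v_i)_2 · z_i(0) · e^{λ_i t} (row 2 of V times the modal terms).
x_2(0.8) = 1·3·e^{-3·0.8} + 1·(-3)·e^{-2·0.8} = 3·0.090718 + (-3)·0.201897 = -0.3335.

-0.3335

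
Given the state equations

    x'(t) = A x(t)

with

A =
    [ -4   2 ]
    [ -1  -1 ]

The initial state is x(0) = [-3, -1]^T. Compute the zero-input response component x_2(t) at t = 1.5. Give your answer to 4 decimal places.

0.0276

det(sI - A) = s^2 - (tr A)s + det A, with tr A = (-4) + (-1) = -5 and det A = (-4)·(-1) - 2·(-1) = 4 - (-2) = 6.
So p(s) = det(sI - A) = s^2 + 5s + 6.
Factor s^2 + 5s + 6: two numbers with sum -5 and product 6 are -2 and -3, so s^2 + 5s + 6 = (s + 2)(s + 3).
Hence p(s) = (s + 2) (s + 3), with roots -3, -2.
The eigenvalues -3, -2 are distinct and real, so A is diagonalisable and x(t) = e^{At} x(0) = V diag(e^{λ_i t}) V^{-1} x(0), where the columns of V are the eigenvectors.
λ = -3: A - (-3)I = [[-1, 2], [-1, 2]]. Row 1 gives (-1)·v1 + 2·v2 = 0, so take v_1 = [-2, -1]^T.
λ = -2: A - (-2)I = [[-2, 2], [-1, 1]]. Row 1 gives (-2)·v1 + 2·v2 = 0, so take v_2 = [1, 1]^T.
V = [v_1 v_2] = [[-2, 1], [-1, 1]] has det V = -1, so V^{-1} = adj(V)/det V = [[-1, 1], [-1, 2]].
Modal coordinates z(0) = V^{-1} x(0): (-1)·(-3) + 1·(-1) = 2; (-1)·(-3) + 2·(-1) = 1; so z(0) = [2, 1]^T.
x_2(t) = Σ_i (v_i)_2 · z_i(0) · e^{λ_i t} (row 2 of V times the modal terms).
x_2(1.5) = (-1)·2·e^{-3·1.5} + 1·1·e^{-2·1.5} = (-2)·0.011109 + 1·0.049787 = 0.0276.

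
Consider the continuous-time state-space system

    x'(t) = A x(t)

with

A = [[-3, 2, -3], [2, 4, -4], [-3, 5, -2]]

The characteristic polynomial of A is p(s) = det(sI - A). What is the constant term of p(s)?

70

Expand det(sI - A) for the 3×3 matrix.
p(s) = s^3 + s^2 - 7s + 70.
(Check: constant term = det(-A) = (-1)^3 det A = 70; coefficient of s^2 = -tr A = 1.)
The constant term is 70.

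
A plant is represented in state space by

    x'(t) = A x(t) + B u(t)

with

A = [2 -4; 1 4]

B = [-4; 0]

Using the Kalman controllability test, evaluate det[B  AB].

AB = [[-8], [-4]]
Controllability matrix C = [B  AB] = [[-4, -8], [0, -4]]
det(C) = (-4)·(-4) - (-8)·0 = 16 - 0 = 16
Since det(C) ≠ 0, rank(C) = 2 and the system is completely controllable.

16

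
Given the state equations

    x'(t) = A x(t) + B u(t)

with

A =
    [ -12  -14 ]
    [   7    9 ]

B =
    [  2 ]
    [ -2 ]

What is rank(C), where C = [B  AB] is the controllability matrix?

AB = [[4], [-4]]
Controllability matrix C = [B  AB] = [[2, 4], [-2, -4]]
Every column of C is a scalar multiple of column 1 = [2, -2] (multipliers 1, 2), so the columns span a one-dimensional space.
C ≠ 0, hence rank(C) = 1.
rank(C) = 1 < n = 2, so the pair (A, B) is not completely controllable.

1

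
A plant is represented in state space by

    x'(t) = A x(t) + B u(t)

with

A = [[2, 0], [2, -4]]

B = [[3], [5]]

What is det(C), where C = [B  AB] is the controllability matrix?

-72

AB = [[6], [-14]]
Controllability matrix C = [B  AB] = [[3, 6], [5, -14]]
det(C) = 3·(-14) - 6·5 = -42 - 30 = -72
Since det(C) ≠ 0, rank(C) = 2 and the system is completely controllable.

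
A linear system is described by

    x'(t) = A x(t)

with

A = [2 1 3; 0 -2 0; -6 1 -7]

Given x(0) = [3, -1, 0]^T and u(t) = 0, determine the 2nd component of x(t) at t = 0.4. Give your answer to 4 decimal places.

-0.4493

det(sI - A) = s^3 - (tr A)s^2 + (M11 + M22 + M33)s - det A, where Mii is the 2×2 principal minor of A obtained by deleting row i and column i.
tr A = 2 + (-2) + (-7) = -7; M11 = (-2)·(-7) - 0·1 = 14 - 0 = 14; M22 = 2·(-7) - 3·(-6) = -14 - (-18) = 4; M33 = 2·(-2) - 1·0 = -4 - 0 = -4; sum of minors = 14.
det A = 2·((-2)·(-7) - 0·1) - 1·(0·(-7) - 0·(-6)) + 3·(0·1 - (-2)·(-6)) = 2·14 - 1·0 + 3·(-12) = -8.
So p(s) = det(sI - A) = s^3 + 7s^2 + 14s + 8.
Rational-root test: any integer root divides 8. Testing small divisors, s = -1 works: p(-1) = -1 + 7 + (-14) + 8 = 0, so (s + 1) is a factor.
Dividing, p(s) = (s + 1)(s^2 + 6s + 8).
Factor s^2 + 6s + 8: two numbers with sum -6 and product 8 are -2 and -4, so s^2 + 6s + 8 = (s + 2)(s + 4).
Hence p(s) = (s + 1) (s + 2) (s + 4), with roots -4, -2, -1.
The eigenvalues -4, -2, -1 are distinct and real, so A is diagonalisable and x(t) = e^{At} x(0) = V diag(e^{λ_i t}) V^{-1} x(0), where the columns of V are the eigenvectors.
λ = -4: A - (-4)I = [[6, 1, 3], [0, 2, 0], [-6, 1, -3]]. v must be orthogonal to every row; (row 1) × (row 2) = [-6, 0, 12], so take v_1 = [-1, 0, 2]^T.
λ = -2: A - (-2)I = [[4, 1, 3], [0, 0, 0], [-6, 1, -5]]. v must be orthogonal to every row; (row 1) × (row 3) = [-8, 2, 10], so take v_2 = [-4, 1, 5]^T.
λ = -1: A - (-1)I = [[3, 1, 3], [0, -1, 0], [-6, 1, -6]]. v must be orthogonal to every row; (row 1) × (row 2) = [3, 0, -3], so take v_3 = [-1, 0, 1]^T.
V = [v_1 v_2 v_3] = [[-1, -4, -1], [0, 1, 0], [2, 5, 1]] has det V = 1, so V^{-1} = adj(V)/det V = [[1, -1, 1], [0, 1, 0], [-2, -3, -1]].
Modal coordinates z(0) = V^{-1} x(0): 1·3 + (-1)·(-1) + 1·0 = 4; 0·3 + 1·(-1) + 0·0 = -1; (-2)·3 + (-3)·(-1) + (-1)·0 = -3; so z(0) = [4, -1, -3]^T.
x_2(t) = Σ_i (v_i)_2 · z_i(0) · e^{λ_i t} (row 2 of V times the modal terms).
x_2(0.4) = 0·4·e^{-4·0.4} + 1·(-1)·e^{-2·0.4} + 0·(-3)·e^{-1·0.4} = 0·0.201897 + (-1)·0.449329 + 0·0.670320 = -0.4493.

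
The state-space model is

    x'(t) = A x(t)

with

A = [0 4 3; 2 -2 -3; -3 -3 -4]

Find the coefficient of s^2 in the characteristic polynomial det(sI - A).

6

Expand det(sI - A) for the 3×3 matrix.
p(s) = s^3 + 6s^2 - 32.
(Check: constant term = det(-A) = (-1)^3 det A = -32; coefficient of s^2 = -tr A = 6.)
The coefficient of s^2 is 6.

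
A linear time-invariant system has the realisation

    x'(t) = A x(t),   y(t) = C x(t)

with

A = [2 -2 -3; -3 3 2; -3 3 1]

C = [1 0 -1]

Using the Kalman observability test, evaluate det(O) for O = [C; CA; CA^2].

-3

CA = [[5, -5, -4]]
CA^2 = [[37, -37, -29]]
Observability matrix O = [C; CA; CA^2] = [[1, 0, -1], [5, -5, -4], [37, -37, -29]]
Expanding along the first row, det(O) = 1·((-5)·(-29) - (-4)·(-37)) - 0·(5·(-29) - (-4)·37) + (-1)·(5·(-37) - (-5)·37) = 1·(-3) - 0·3 + (-1)·0 = -3
Since det(O) ≠ 0, rank(O) = 3 and the system is completely observable.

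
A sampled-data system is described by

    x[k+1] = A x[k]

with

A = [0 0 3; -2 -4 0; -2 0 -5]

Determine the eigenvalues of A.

-4, -3, -2

det(zI - A) = z^3 - (tr A)z^2 + (M11 + M22 + M33)z - det A, where Mii is the 2×2 principal minor of A obtained by deleting row i and column i.
tr A = 0 + (-4) + (-5) = -9; M11 = (-4)·(-5) - 0·0 = 20 - 0 = 20; M22 = 0·(-5) - 3·(-2) = 0 - (-6) = 6; M33 = 0·(-4) - 0·(-2) = 0 - 0 = 0; sum of minors = 26.
det A = 0·((-4)·(-5) - 0·0) - 0·((-2)·(-5) - 0·(-2)) + 3·((-2)·0 - (-4)·(-2)) = 0·20 - 0·10 + 3·(-8) = -24.
So p(z) = det(zI - A) = z^3 + 9z^2 + 26z + 24.
Rational-root test: any integer root divides 24. Testing small divisors, z = -2 works: p(-2) = -8 + 36 + (-52) + 24 = 0, so (z + 2) is a factor.
Dividing, p(z) = (z + 2)(z^2 + 7z + 12).
Factor z^2 + 7z + 12: two numbers with sum -7 and product 12 are -3 and -4, so z^2 + 7z + 12 = (z + 3)(z + 4).
Hence p(z) = (z + 2) (z + 3) (z + 4), with roots -4, -3, -2.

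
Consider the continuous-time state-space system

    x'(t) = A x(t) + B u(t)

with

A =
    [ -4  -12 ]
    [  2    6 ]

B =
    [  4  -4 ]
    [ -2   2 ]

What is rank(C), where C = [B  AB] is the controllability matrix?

1

AB = [[8, -8], [-4, 4]]
Controllability matrix C = [B  AB] = [[4, -4, 8, -8], [-2, 2, -4, 4]]
Every column of C is a scalar multiple of column 1 = [4, -2] (multipliers 1, -1, 2, -2), so the columns span a one-dimensional space.
C ≠ 0, hence rank(C) = 1.
rank(C) = 1 < n = 2, so the pair (A, B) is not completely controllable.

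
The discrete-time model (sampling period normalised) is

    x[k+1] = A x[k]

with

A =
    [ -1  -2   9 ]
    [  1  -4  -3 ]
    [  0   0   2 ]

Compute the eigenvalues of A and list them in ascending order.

-3, -2, 2

det(zI - A) = z^3 - (tr A)z^2 + (M11 + M22 + M33)z - det A, where Mii is the 2×2 principal minor of A obtained by deleting row i and column i.
tr A = (-1) + (-4) + 2 = -3; M11 = (-4)·2 - (-3)·0 = -8 - 0 = -8; M22 = (-1)·2 - 9·0 = -2 - 0 = -2; M33 = (-1)·(-4) - (-2)·1 = 4 - (-2) = 6; sum of minors = -4.
det A = (-1)·((-4)·2 - (-3)·0) - (-2)·(1·2 - (-3)·0) + 9·(1·0 - (-4)·0) = (-1)·(-8) - (-2)·2 + 9·0 = 12.
So p(z) = det(zI - A) = z^3 + 3z^2 - 4z - 12.
Rational-root test: any integer root divides -12. Testing small divisors, z = -2 works: p(-2) = -8 + 12 + 8 + (-12) = 0, so (z + 2) is a factor.
Dividing, p(z) = (z + 2)(z^2 + z - 6).
Factor z^2 + z - 6: two numbers with sum -1 and product -6 are 2 and -3, so z^2 + z - 6 = (z - 2)(z + 3).
Hence p(z) = (z - 2) (z + 2) (z + 3), with roots -3, -2, 2.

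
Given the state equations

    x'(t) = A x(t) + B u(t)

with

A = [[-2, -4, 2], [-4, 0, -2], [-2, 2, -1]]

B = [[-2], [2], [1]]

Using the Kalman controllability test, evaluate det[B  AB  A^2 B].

-192

AB = [[-2], [6], [7]]
A^2B = [[-6], [-6], [9]]
Controllability matrix C = [B  AB  A^2B] = [[-2, -2, -6], [2, 6, -6], [1, 7, 9]]
Expanding along the first row, det(C) = (-2)·(6·9 - (-6)·7) - (-2)·(2·9 - (-6)·1) + (-6)·(2·7 - 6·1) = (-2)·96 - (-2)·24 + (-6)·8 = -192
Since det(C) ≠ 0, rank(C) = 3 and the system is completely controllable.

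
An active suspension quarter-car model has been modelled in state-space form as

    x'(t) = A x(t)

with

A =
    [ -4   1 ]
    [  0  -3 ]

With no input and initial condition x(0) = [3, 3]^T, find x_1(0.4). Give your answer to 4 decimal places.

0.9036

det(sI - A) = s^2 - (tr A)s + det A, with tr A = (-4) + (-3) = -7 and det A = (-4)·(-3) - 1·0 = 12 - 0 = 12.
So p(s) = det(sI - A) = s^2 + 7s + 12.
Factor s^2 + 7s + 12: two numbers with sum -7 and product 12 are -3 and -4, so s^2 + 7s + 12 = (s + 3)(s + 4).
Hence p(s) = (s + 3) (s + 4), with roots -4, -3.
The eigenvalues -4, -3 are distinct and real, so A is diagonalisable and x(t) = e^{At} x(0) = V diag(e^{λ_i t}) V^{-1} x(0), where the columns of V are the eigenvectors.
λ = -4: A - (-4)I = [[0, 1], [0, 1]]. Row 1 gives 0·v1 + 1·v2 = 0, so take v_1 = [1, 0]^T.
λ = -3: A - (-3)I = [[-1, 1], [0, 0]]. Row 1 gives (-1)·v1 + 1·v2 = 0, so take v_2 = [1, 1]^T.
V = [v_1 v_2] = [[1, 1], [0, 1]] has det V = 1, so V^{-1} = adj(V)/det V = [[1, -1], [0, 1]].
Modal coordinates z(0) = V^{-1} x(0): 1·3 + (-1)·3 = 0; 0·3 + 1·3 = 3; so z(0) = [0, 3]^T.
x_1(t) = Σ_i (v_i)_1 · z_i(0) · e^{λ_i t} (row 1 of V times the modal terms).
x_1(0.4) = 1·0·e^{-4·0.4} + 1·3·e^{-3·0.4} = 0·0.201897 + 3·0.301194 = 0.9036.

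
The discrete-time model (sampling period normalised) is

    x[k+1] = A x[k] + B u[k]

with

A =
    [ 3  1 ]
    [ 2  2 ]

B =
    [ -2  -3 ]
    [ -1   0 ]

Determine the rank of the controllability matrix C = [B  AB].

AB = [[-7, -9], [-6, -6]]
Controllability matrix C = [B  AB] = [[-2, -3, -7, -9], [-1, 0, -6, -6]]
Take the 2×2 submatrix of C formed by columns 1, 2: [[-2, -3], [-1, 0]]. Its determinant is (-2)·0 - (-3)·(-1) = 0 - 3 = -3 ≠ 0.
So rank(C) ≥ 2; since C has 2 rows, rank(C) = 2.
rank(C) = 2 = n, so the pair (A, B) is completely controllable.

2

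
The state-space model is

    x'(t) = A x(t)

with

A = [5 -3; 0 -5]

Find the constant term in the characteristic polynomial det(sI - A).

-25

For a 2×2 matrix, det(sI - A) = s^2 - (tr A)s + det A.
tr A = 0, det A = -25.
So p(s) = s^2 - 25.
The constant term is -25.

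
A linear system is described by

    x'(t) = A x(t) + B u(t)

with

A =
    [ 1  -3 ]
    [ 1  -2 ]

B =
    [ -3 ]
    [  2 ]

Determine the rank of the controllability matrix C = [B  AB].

AB = [[-9], [-7]]
Controllability matrix C = [B  AB] = [[-3, -9], [2, -7]]
det(C) = (-3)·(-7) - (-9)·2 = 21 - (-18) = 39 ≠ 0, so rank(C) = 2.
rank(C) = 2 = n, so the pair (A, B) is completely controllable.

2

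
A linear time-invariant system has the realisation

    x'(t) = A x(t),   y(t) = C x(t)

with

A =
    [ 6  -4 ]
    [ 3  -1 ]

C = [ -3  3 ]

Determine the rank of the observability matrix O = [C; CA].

CA = [[-9, 9]]
Observability matrix O = [C; CA] = [[-3, 3], [-9, 9]]
Every row of O is a scalar multiple of row 1 = [-3, 3] (multipliers 1, 3), so the rows span a one-dimensional space.
O ≠ 0, hence rank(O) = 1.
rank(O) = 1 < n = 2, so the pair (A, C) is not completely observable.

1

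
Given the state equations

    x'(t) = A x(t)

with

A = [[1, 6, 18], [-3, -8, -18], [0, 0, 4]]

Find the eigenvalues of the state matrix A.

-5, -2, 4

det(sI - A) = s^3 - (tr A)s^2 + (M11 + M22 + M33)s - det A, where Mii is the 2×2 principal minor of A obtained by deleting row i and column i.
tr A = 1 + (-8) + 4 = -3; M11 = (-8)·4 - (-18)·0 = -32 - 0 = -32; M22 = 1·4 - 18·0 = 4 - 0 = 4; M33 = 1·(-8) - 6·(-3) = -8 - (-18) = 10; sum of minors = -18.
det A = 1·((-8)·4 - (-18)·0) - 6·((-3)·4 - (-18)·0) + 18·((-3)·0 - (-8)·0) = 1·(-32) - 6·(-12) + 18·0 = 40.
So p(s) = det(sI - A) = s^3 + 3s^2 - 18s - 40.
Rational-root test: any integer root divides -40. Testing small divisors, s = -2 works: p(-2) = -8 + 12 + 36 + (-40) = 0, so (s + 2) is a factor.
Dividing, p(s) = (s + 2)(s^2 + s - 20).
Factor s^2 + s - 20: two numbers with sum -1 and product -20 are 4 and -5, so s^2 + s - 20 = (s - 4)(s + 5).
Hence p(s) = (s - 4) (s + 2) (s + 5), with roots -5, -2, 4.
At least one eigenvalue has non-negative real part, so the system is not asymptotically stable.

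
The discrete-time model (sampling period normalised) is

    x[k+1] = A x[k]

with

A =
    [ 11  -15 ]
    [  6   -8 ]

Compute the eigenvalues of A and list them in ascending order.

1, 2

det(zI - A) = z^2 - (tr A)z + det A, with tr A = 11 + (-8) = 3 and det A = 11·(-8) - (-15)·6 = -88 - (-90) = 2.
So p(z) = det(zI - A) = z^2 - 3z + 2.
Factor z^2 - 3z + 2: two numbers with sum 3 and product 2 are 2 and 1, so z^2 - 3z + 2 = (z - 2)(z - 1).
Hence p(z) = (z - 2) (z - 1), with roots 1, 2.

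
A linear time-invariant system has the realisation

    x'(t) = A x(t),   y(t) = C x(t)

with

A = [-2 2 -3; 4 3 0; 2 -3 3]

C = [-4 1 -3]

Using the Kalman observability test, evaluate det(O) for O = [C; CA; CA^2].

258

CA = [[6, 4, 3]]
CA^2 = [[10, 15, -9]]
Observability matrix O = [C; CA; CA^2] = [[-4, 1, -3], [6, 4, 3], [10, 15, -9]]
Expanding along the first row, det(O) = (-4)·(4·(-9) - 3·15) - 1·(6·(-9) - 3·10) + (-3)·(6·15 - 4·10) = (-4)·(-81) - 1·(-84) + (-3)·50 = 258
Since det(O) ≠ 0, rank(O) = 3 and the system is completely observable.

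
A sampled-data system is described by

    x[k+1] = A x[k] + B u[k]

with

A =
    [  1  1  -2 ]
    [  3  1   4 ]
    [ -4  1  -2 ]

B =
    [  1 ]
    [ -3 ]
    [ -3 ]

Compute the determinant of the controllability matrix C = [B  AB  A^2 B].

AB = [[4], [-12], [-1]]
A^2B = [[-6], [-4], [-26]]
Controllability matrix C = [B  AB  A^2B] = [[1, 4, -6], [-3, -12, -4], [-3, -1, -26]]
Expanding along the first row, det(C) = 1·((-12)·(-26) - (-4)·(-1)) - 4·((-3)·(-26) - (-4)·(-3)) + (-6)·((-3)·(-1) - (-12)·(-3)) = 1·308 - 4·66 + (-6)·(-33) = 242
Since det(C) ≠ 0, rank(C) = 3 and the system is completely controllable.

242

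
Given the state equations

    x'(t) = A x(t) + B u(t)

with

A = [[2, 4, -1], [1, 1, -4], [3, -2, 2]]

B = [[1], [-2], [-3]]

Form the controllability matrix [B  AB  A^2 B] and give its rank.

3

AB = [[-3], [11], [1]]
A^2B = [[37], [4], [-29]]
Controllability matrix C = [B  AB  A^2B] = [[1, -3, 37], [-2, 11, 4], [-3, 1, -29]]
det(C) = 1·(11·(-29) - 4·1) - (-3)·((-2)·(-29) - 4·(-3)) + 37·((-2)·1 - 11·(-3)) = 1·(-323) - (-3)·70 + 37·31 = 1034 ≠ 0, so rank(C) = 3.
rank(C) = 3 = n, so the pair (A, B) is completely controllable.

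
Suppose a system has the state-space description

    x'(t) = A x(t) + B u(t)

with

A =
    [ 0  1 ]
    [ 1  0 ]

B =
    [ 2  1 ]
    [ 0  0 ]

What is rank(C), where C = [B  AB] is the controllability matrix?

AB = [[0, 0], [2, 1]]
Controllability matrix C = [B  AB] = [[2, 1, 0, 0], [0, 0, 2, 1]]
Take the 2×2 submatrix of C formed by columns 1, 3: [[2, 0], [0, 2]]. Its determinant is 2·2 - 0·0 = 4 - 0 = 4 ≠ 0.
So rank(C) ≥ 2; since C has 2 rows, rank(C) = 2.
rank(C) = 2 = n, so the pair (A, B) is completely controllable.

2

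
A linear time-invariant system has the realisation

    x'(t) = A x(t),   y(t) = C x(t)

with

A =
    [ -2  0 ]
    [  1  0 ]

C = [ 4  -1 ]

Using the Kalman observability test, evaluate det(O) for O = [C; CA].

-9

CA = [[-9, 0]]
Observability matrix O = [C; CA] = [[4, -1], [-9, 0]]
det(O) = 4·0 - (-1)·(-9) = 0 - 9 = -9
Since det(O) ≠ 0, rank(O) = 2 and the system is completely observable.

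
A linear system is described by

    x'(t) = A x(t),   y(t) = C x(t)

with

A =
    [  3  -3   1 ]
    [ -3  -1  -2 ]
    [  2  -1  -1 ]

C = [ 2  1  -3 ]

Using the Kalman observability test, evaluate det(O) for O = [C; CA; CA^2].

CA = [[-3, -4, 3]]
CA^2 = [[9, 10, 2]]
Observability matrix O = [C; CA; CA^2] = [[2, 1, -3], [-3, -4, 3], [9, 10, 2]]
Expanding along the first row, det(O) = 2·((-4)·2 - 3·10) - 1·((-3)·2 - 3·9) + (-3)·((-3)·10 - (-4)·9) = 2·(-38) - 1·(-33) + (-3)·6 = -61
Since det(O) ≠ 0, rank(O) = 3 and the system is completely observable.

-61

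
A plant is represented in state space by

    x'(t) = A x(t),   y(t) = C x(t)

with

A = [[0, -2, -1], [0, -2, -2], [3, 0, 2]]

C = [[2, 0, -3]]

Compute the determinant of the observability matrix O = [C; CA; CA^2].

1398

CA = [[-9, -4, -8]]
CA^2 = [[-24, 26, 1]]
Observability matrix O = [C; CA; CA^2] = [[2, 0, -3], [-9, -4, -8], [-24, 26, 1]]
Expanding along the first row, det(O) = 2·((-4)·1 - (-8)·26) - 0·((-9)·1 - (-8)·(-24)) + (-3)·((-9)·26 - (-4)·(-24)) = 2·204 - 0·(-201) + (-3)·(-330) = 1398
Since det(O) ≠ 0, rank(O) = 3 and the system is completely observable.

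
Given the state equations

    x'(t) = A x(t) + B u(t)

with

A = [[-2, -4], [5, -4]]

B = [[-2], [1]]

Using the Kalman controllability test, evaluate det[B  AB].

28

AB = [[0], [-14]]
Controllability matrix C = [B  AB] = [[-2, 0], [1, -14]]
det(C) = (-2)·(-14) - 0·1 = 28 - 0 = 28
Since det(C) ≠ 0, rank(C) = 2 and the system is completely controllable.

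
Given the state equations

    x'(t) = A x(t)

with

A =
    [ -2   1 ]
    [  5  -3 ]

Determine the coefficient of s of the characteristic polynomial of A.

5

For a 2×2 matrix, det(sI - A) = s^2 - (tr A)s + det A.
tr A = -5, det A = 1.
So p(s) = s^2 + 5s + 1.
The coefficient of s is 5.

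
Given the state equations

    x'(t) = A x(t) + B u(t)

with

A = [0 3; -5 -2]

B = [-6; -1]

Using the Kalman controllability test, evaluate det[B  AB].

-195

AB = [[-3], [32]]
Controllability matrix C = [B  AB] = [[-6, -3], [-1, 32]]
det(C) = (-6)·32 - (-3)·(-1) = -192 - 3 = -195
Since det(C) ≠ 0, rank(C) = 2 and the system is completely controllable.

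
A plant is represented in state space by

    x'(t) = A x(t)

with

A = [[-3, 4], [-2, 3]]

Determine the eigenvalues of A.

-1, 1

det(sI - A) = s^2 - (tr A)s + det A, with tr A = (-3) + 3 = 0 and det A = (-3)·3 - 4·(-2) = -9 - (-8) = -1.
So p(s) = det(sI - A) = s^2 - 1.
Factor s^2 - 1: two numbers with sum 0 and product -1 are 1 and -1, so s^2 - 1 = (s - 1)(s + 1).
Hence p(s) = (s - 1) (s + 1), with roots -1, 1.
At least one eigenvalue has non-negative real part, so the system is not asymptotically stable.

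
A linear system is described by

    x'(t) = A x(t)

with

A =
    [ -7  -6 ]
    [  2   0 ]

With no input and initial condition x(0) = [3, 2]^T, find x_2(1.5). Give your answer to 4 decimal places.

det(sI - A) = s^2 - (tr A)s + det A, with tr A = (-7) + 0 = -7 and det A = (-7)·0 - (-6)·2 = 0 - (-12) = 12.
So p(s) = det(sI - A) = s^2 + 7s + 12.
Factor s^2 + 7s + 12: two numbers with sum -7 and product 12 are -3 and -4, so s^2 + 7s + 12 = (s + 3)(s + 4).
Hence p(s) = (s + 3) (s + 4), with roots -4, -3.
The eigenvalues -4, -3 are distinct and real, so A is diagonalisable and x(t) = e^{At} x(0) = V diag(e^{λ_i t}) V^{-1} x(0), where the columns of V are the eigenvectors.
λ = -4: A - (-4)I = [[-3, -6], [2, 4]]. Row 1 gives (-3)·v1 + (-6)·v2 = 0, so take v_1 = [2, -1]^T.
λ = -3: A - (-3)I = [[-4, -6], [2, 3]]. Row 1 gives (-4)·v1 + (-6)·v2 = 0, so take v_2 = [-3, 2]^T.
V = [v_1 v_2] = [[2, -3], [-1, 2]] has det V = 1, so V^{-1} = adj(V)/det V = [[2, 3], [1, 2]].
Modal coordinates z(0) = V^{-1} x(0): 2·3 + 3·2 = 12; 1·3 + 2·2 = 7; so z(0) = [12, 7]^T.
x_2(t) = Σ_i (v_i)_2 · z_i(0) · e^{λ_i t} (row 2 of V times the modal terms).
x_2(1.5) = (-1)·12·e^{-4·1.5} + 2·7·e^{-3·1.5} = (-12)·0.002479 + 14·0.011109 = 0.1258.

0.1258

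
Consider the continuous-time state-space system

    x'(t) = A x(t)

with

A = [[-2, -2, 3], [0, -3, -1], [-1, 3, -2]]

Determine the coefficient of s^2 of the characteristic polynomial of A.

Expand det(sI - A) for the 3×3 matrix.
p(s) = s^3 + 7s^2 + 22s + 29.
(Check: constant term = det(-A) = (-1)^3 det A = 29; coefficient of s^2 = -tr A = 7.)
The coefficient of s^2 is 7.

7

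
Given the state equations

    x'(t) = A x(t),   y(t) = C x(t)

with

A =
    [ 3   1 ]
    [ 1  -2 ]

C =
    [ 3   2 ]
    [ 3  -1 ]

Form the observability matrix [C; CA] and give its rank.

CA = [[11, -1], [8, 5]]
Observability matrix O = [C; CA] = [[3, 2], [3, -1], [11, -1], [8, 5]]
Take the 2×2 submatrix of O formed by rows 1, 2: [[3, 2], [3, -1]]. Its determinant is 3·(-1) - 2·3 = -3 - 6 = -9 ≠ 0.
So rank(O) ≥ 2; since O has 2 columns, rank(O) = 2.
rank(O) = 2 = n, so the pair (A, C) is completely observable.

2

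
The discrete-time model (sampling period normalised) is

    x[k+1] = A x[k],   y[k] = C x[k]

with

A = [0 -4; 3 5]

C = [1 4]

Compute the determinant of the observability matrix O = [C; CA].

CA = [[12, 16]]
Observability matrix O = [C; CA] = [[1, 4], [12, 16]]
det(O) = 1·16 - 4·12 = 16 - 48 = -32
Since det(O) ≠ 0, rank(O) = 2 and the system is completely observable.

-32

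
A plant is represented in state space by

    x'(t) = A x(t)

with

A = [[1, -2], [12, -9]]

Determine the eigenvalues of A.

det(sI - A) = s^2 - (tr A)s + det A, with tr A = 1 + (-9) = -8 and det A = 1·(-9) - (-2)·12 = -9 - (-24) = 15.
So p(s) = det(sI - A) = s^2 + 8s + 15.
Factor s^2 + 8s + 15: two numbers with sum -8 and product 15 are -3 and -5, so s^2 + 8s + 15 = (s + 3)(s + 5).
Hence p(s) = (s + 3) (s + 5), with roots -5, -3.
All eigenvalues have negative real part, so the system is asymptotically stable.

-5, -3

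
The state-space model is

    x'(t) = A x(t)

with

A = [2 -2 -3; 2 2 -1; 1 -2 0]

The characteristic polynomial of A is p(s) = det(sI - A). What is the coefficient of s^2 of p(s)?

-4

Expand det(sI - A) for the 3×3 matrix.
p(s) = s^3 - 4s^2 + 9s - 16.
(Check: constant term = det(-A) = (-1)^3 det A = -16; coefficient of s^2 = -tr A = -4.)
The coefficient of s^2 is -4.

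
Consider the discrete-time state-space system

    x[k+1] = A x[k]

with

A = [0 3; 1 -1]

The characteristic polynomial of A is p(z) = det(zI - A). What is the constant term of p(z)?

For a 2×2 matrix, det(zI - A) = z^2 - (tr A)z + det A.
tr A = -1, det A = -3.
So p(z) = z^2 + z - 3.
The constant term is -3.

-3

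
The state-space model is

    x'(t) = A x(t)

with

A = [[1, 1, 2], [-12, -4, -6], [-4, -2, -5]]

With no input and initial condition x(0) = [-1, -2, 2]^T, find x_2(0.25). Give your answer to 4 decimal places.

det(sI - A) = s^3 - (tr A)s^2 + (M11 + M22 + M33)s - det A, where Mii is the 2×2 principal minor of A obtained by deleting row i and column i.
tr A = 1 + (-4) + (-5) = -8; M11 = (-4)·(-5) - (-6)·(-2) = 20 - 12 = 8; M22 = 1·(-5) - 2·(-4) = -5 - (-8) = 3; M33 = 1·(-4) - 1·(-12) = -4 - (-12) = 8; sum of minors = 19.
det A = 1·((-4)·(-5) - (-6)·(-2)) - 1·((-12)·(-5) - (-6)·(-4)) + 2·((-12)·(-2) - (-4)·(-4)) = 1·8 - 1·36 + 2·8 = -12.
So p(s) = det(sI - A) = s^3 + 8s^2 + 19s + 12.
Rational-root test: any integer root divides 12. Testing small divisors, s = -1 works: p(-1) = -1 + 8 + (-19) + 12 = 0, so (s + 1) is a factor.
Dividing, p(s) = (s + 1)(s^2 + 7s + 12).
Factor s^2 + 7s + 12: two numbers with sum -7 and product 12 are -3 and -4, so s^2 + 7s + 12 = (s + 3)(s + 4).
Hence p(s) = (s + 1) (s + 3) (s + 4), with roots -4, -3, -1.
The eigenvalues -4, -3, -1 are distinct and real, so A is diagonalisable and x(t) = e^{At} x(0) = V diag(e^{λ_i t}) V^{-1} x(0), where the columns of V are the eigenvectors.
λ = -4: A - (-4)I = [[5, 1, 2], [-12, 0, -6], [-4, -2, -1]]. v must be orthogonal to every row; (row 1) × (row 2) = [-6, 6, 12], so take v_1 = [1, -1, -2]^T.
λ = -3: A - (-3)I = [[4, 1, 2], [-12, -1, -6], [-4, -2, -2]]. v must be orthogonal to every row; (row 1) × (row 2) = [-4, 0, 8], so take v_2 = [1, 0, -2]^T.
λ = -1: A - (-1)I = [[2, 1, 2], [-12, -3, -6], [-4, -2, -4]]. v must be orthogonal to every row; (row 1) × (row 2) = [0, -12, 6], so take v_3 = [0, -2, 1]^T.
V = [v_1 v_2 v_3] = [[1, 1, 0], [-1, 0, -2], [-2, -2, 1]] has det V = 1, so V^{-1} = adj(V)/det V = [[-4, -1, -2], [5, 1, 2], [2, 0, 1]].
Modal coordinates z(0) = V^{-1} x(0): (-4)·(-1) + (-1)·(-2) + (-2)·2 = 2; 5·(-1) + 1·(-2) + 2·2 = -3; 2·(-1) + 0·(-2) + 1·2 = 0; so z(0) = [2, -3, 0]^T.
x_2(t) = Σ_i (v_i)_2 · z_i(0) · e^{λ_i t} (row 2 of V times the modal terms).
x_2(0.25) = (-1)·2·e^{-4·0.25} + 0·(-3)·e^{-3·0.25} + (-2)·0·e^{-1·0.25} = (-2)·0.367879 + 0·0.472367 + 0·0.778801 = -0.7358.

-0.7358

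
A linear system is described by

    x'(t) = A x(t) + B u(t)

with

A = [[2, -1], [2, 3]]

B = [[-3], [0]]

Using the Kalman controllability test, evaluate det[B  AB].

AB = [[-6], [-6]]
Controllability matrix C = [B  AB] = [[-3, -6], [0, -6]]
det(C) = (-3)·(-6) - (-6)·0 = 18 - 0 = 18
Since det(C) ≠ 0, rank(C) = 2 and the system is completely controllable.

18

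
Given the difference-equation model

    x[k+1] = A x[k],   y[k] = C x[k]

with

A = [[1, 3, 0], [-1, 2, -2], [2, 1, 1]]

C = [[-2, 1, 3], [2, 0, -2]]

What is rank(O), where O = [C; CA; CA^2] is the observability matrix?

3

CA = [[3, -1, 1], [-2, 4, -2]]
CA^2 = [[6, 8, 3], [-10, 0, -10]]
Observability matrix O = [C; CA; CA^2] = [[-2, 1, 3], [2, 0, -2], [3, -1, 1], [-2, 4, -2], [6, 8, 3], [-10, 0, -10]]
Take the 3×3 submatrix of O formed by rows 1, 2, 3: [[-2, 1, 3], [2, 0, -2], [3, -1, 1]]. Its determinant is (-2)·(0·1 - (-2)·(-1)) - 1·(2·1 - (-2)·3) + 3·(2·(-1) - 0·3) = (-2)·(-2) - 1·8 + 3·(-2) = -10 ≠ 0.
So rank(O) ≥ 3; since O has 3 columns, rank(O) = 3.
rank(O) = 3 = n, so the pair (A, C) is completely observable.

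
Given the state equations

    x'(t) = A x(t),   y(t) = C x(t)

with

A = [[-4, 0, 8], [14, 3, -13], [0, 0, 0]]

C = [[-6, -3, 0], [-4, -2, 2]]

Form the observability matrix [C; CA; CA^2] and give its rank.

CA = [[-18, -9, -9], [-12, -6, -6]]
CA^2 = [[-54, -27, -27], [-36, -18, -18]]
Observability matrix O = [C; CA; CA^2] = [[-6, -3, 0], [-4, -2, 2], [-18, -9, -9], [-12, -6, -6], [-54, -27, -27], [-36, -18, -18]]
The columns c1, c2, c3 of O are linearly dependent: -c1 + 2·c2 = 0 (check each entry), so rank(O) ≤ 2.
The 2×2 minor from rows 1, 2, columns 1, 3 is (-6)·2 - 0·(-4) = -12 - 0 = -12 ≠ 0, so rank(O) = 2.
rank(O) = 2 < n = 3, so the pair (A, C) is not completely observable.

2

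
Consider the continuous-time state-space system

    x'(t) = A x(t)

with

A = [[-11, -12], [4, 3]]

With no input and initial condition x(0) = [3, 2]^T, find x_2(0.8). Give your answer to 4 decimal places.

det(sI - A) = s^2 - (tr A)s + det A, with tr A = (-11) + 3 = -8 and det A = (-11)·3 - (-12)·4 = -33 - (-48) = 15.
So p(s) = det(sI - A) = s^2 + 8s + 15.
Factor s^2 + 8s + 15: two numbers with sum -8 and product 15 are -3 and -5, so s^2 + 8s + 15 = (s + 3)(s + 5).
Hence p(s) = (s + 3) (s + 5), with roots -5, -3.
The eigenvalues -5, -3 are distinct and real, so A is diagonalisable and x(t) = e^{At} x(0) = V diag(e^{λ_i t}) V^{-1} x(0), where the columns of V are the eigenvectors.
λ = -5: A - (-5)I = [[-6, -12], [4, 8]]. Row 1 gives (-6)·v1 + (-12)·v2 = 0, so take v_1 = [2, -1]^T.
λ = -3: A - (-3)I = [[-8, -12], [4, 6]]. Row 1 gives (-8)·v1 + (-12)·v2 = 0, so take v_2 = [-3, 2]^T.
V = [v_1 v_2] = [[2, -3], [-1, 2]] has det V = 1, so V^{-1} = adj(V)/det V = [[2, 3], [1, 2]].
Modal coordinates z(0) = V^{-1} x(0): 2·3 + 3·2 = 12; 1·3 + 2·2 = 7; so z(0) = [12, 7]^T.
x_2(t) = Σ_i (v_i)_2 · z_i(0) · e^{λ_i t} (row 2 of V times the modal terms).
x_2(0.8) = (-1)·12·e^{-5·0.8} + 2·7·e^{-3·0.8} = (-12)·0.018316 + 14·0.090718 = 1.0503.

1.0503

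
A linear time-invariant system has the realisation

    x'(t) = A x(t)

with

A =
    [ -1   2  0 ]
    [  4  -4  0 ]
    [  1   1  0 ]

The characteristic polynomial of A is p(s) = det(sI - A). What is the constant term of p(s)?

Expand det(sI - A) for the 3×3 matrix.
p(s) = s^3 + 5s^2 - 4s.
(Check: constant term = det(-A) = (-1)^3 det A = 0; coefficient of s^2 = -tr A = 5.)
The constant term is 0.

0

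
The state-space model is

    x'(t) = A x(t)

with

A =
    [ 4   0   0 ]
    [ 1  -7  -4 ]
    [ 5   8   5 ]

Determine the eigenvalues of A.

det(sI - A) = s^3 - (tr A)s^2 + (M11 + M22 + M33)s - det A, where Mii is the 2×2 principal minor of A obtained by deleting row i and column i.
tr A = 4 + (-7) + 5 = 2; M11 = (-7)·5 - (-4)·8 = -35 - (-32) = -3; M22 = 4·5 - 0·5 = 20 - 0 = 20; M33 = 4·(-7) - 0·1 = -28 - 0 = -28; sum of minors = -11.
det A = 4·((-7)·5 - (-4)·8) - 0·(1·5 - (-4)·5) + 0·(1·8 - (-7)·5) = 4·(-3) - 0·25 + 0·43 = -12.
So p(s) = det(sI - A) = s^3 - 2s^2 - 11s + 12.
Rational-root test: any integer root divides 12. Testing small divisors, s = 1 works: p(1) = 1 + (-2) + (-11) + 12 = 0, so (s - 1) is a factor.
Dividing, p(s) = (s - 1)(s^2 - s - 12).
Factor s^2 - s - 12: two numbers with sum 1 and product -12 are 4 and -3, so s^2 - s - 12 = (s - 4)(s + 3).
Hence p(s) = (s - 4) (s - 1) (s + 3), with roots -3, 1, 4.
At least one eigenvalue has non-negative real part, so the system is not asymptotically stable.

-3, 1, 4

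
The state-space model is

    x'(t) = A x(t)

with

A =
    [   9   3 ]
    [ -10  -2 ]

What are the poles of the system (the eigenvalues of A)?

det(sI - A) = s^2 - (tr A)s + det A, with tr A = 9 + (-2) = 7 and det A = 9·(-2) - 3·(-10) = -18 - (-30) = 12.
So p(s) = det(sI - A) = s^2 - 7s + 12.
Factor s^2 - 7s + 12: two numbers with sum 7 and product 12 are 4 and 3, so s^2 - 7s + 12 = (s - 4)(s - 3).
Hence p(s) = (s - 4) (s - 3), with roots 3, 4.
At least one eigenvalue has non-negative real part, so the system is not asymptotically stable.

3, 4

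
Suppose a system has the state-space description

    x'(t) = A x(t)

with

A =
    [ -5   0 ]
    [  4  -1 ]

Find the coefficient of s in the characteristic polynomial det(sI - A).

6

For a 2×2 matrix, det(sI - A) = s^2 - (tr A)s + det A.
tr A = -6, det A = 5.
So p(s) = s^2 + 6s + 5.
The coefficient of s is 6.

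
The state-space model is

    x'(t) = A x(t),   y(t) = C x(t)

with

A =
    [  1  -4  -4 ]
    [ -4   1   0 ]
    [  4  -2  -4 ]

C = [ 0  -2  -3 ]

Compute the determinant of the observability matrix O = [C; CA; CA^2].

CA = [[-4, 4, 12]]
CA^2 = [[28, -4, -32]]
Observability matrix O = [C; CA; CA^2] = [[0, -2, -3], [-4, 4, 12], [28, -4, -32]]
Expanding along the first row, det(O) = 0·(4·(-32) - 12·(-4)) - (-2)·((-4)·(-32) - 12·28) + (-3)·((-4)·(-4) - 4·28) = 0·(-80) - (-2)·(-208) + (-3)·(-96) = -128
Since det(O) ≠ 0, rank(O) = 3 and the system is completely observable.

-128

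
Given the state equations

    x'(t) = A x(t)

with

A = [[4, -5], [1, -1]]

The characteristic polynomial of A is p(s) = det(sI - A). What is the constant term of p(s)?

For a 2×2 matrix, det(sI - A) = s^2 - (tr A)s + det A.
tr A = 3, det A = 1.
So p(s) = s^2 - 3s + 1.
The constant term is 1.

1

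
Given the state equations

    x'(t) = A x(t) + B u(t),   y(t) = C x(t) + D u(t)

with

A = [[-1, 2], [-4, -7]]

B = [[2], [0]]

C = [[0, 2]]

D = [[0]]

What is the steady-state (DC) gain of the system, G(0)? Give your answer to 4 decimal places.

-1.0667

G(0) = C(-A)^{-1}B + D = -C A^{-1} B + D.
det A = 15, so A^{-1} = (1/15)·adj(A) = [[-7/15, -2/15], [4/15, -1/15]]
A^{-1} B = [-14/15, 8/15]^T
C A^{-1} B = 16/15
G(0) = D - C A^{-1} B = 0 - (16/15) = -16/15 ≈ -1.0667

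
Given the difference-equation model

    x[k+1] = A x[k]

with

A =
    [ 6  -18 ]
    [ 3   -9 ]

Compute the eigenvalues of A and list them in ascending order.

det(zI - A) = z^2 - (tr A)z + det A, with tr A = 6 + (-9) = -3 and det A = 6·(-9) - (-18)·3 = -54 - (-54) = 0.
So p(z) = det(zI - A) = z^2 + 3z.
Factor z^2 + 3z: two numbers with sum -3 and product 0 are 0 and -3, so z^2 + 3z = z(z + 3).
Hence p(z) = z (z + 3), with roots -3, 0.

-3, 0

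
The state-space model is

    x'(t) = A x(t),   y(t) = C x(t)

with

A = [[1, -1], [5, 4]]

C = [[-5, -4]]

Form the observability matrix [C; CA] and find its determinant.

CA = [[-25, -11]]
Observability matrix O = [C; CA] = [[-5, -4], [-25, -11]]
det(O) = (-5)·(-11) - (-4)·(-25) = 55 - 100 = -45
Since det(O) ≠ 0, rank(O) = 2 and the system is completely observable.

-45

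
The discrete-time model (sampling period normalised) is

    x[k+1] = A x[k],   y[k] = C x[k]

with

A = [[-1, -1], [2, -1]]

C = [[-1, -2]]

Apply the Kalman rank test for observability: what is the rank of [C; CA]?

2

CA = [[-3, 3]]
Observability matrix O = [C; CA] = [[-1, -2], [-3, 3]]
det(O) = (-1)·3 - (-2)·(-3) = -3 - 6 = -9 ≠ 0, so rank(O) = 2.
rank(O) = 2 = n, so the pair (A, C) is completely observable.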